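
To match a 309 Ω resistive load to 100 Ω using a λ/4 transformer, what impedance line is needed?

Z_qwt = √(Z_0·R_L) = √(100 × 309) = √30900

Z_qwt ≈ 176 Ω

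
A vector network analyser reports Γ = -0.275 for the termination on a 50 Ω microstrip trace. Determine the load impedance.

Z_L = Z_0·(1 + Γ)/(1 − Γ) = 50·(0.725)/(1.27)

Z_L ≈ 28.4 Ω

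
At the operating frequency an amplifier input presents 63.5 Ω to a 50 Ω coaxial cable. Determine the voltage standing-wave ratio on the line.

For a purely resistive load, VSWR = R_L/Z_0 or Z_0/R_L (whichever > 1) = 63.5/50

VSWR ≈ 1.27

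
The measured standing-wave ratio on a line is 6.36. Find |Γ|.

|Γ| = (S − 1)/(S + 1) = (6.36 − 1)/(6.36 + 1) = 5.36/7.36

|Γ| ≈ 0.728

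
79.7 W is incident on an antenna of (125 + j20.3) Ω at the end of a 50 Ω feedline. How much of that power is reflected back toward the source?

|Γ| = |(75 + j20.3)/(175 + j20.3)| = 0.441
|Γ|² = 0.195
P_refl = |Γ|²·P_inc = 15.5 W, P_del = (1 − |Γ|²)·P_inc = 64.2 W

P_reflected ≈ 15.5 W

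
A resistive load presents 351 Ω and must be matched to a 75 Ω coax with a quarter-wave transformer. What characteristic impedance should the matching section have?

Z_qwt ≈ 162 Ω

Z_qwt = √(Z_0·R_L) = √(75 × 351) = √26320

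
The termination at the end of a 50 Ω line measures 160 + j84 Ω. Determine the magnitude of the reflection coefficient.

|Γ| ≈ 0.612

Γ = (Z_L − Z_0)/(Z_L + Z_0) = (110 + j84)/(210 + j84)
|Γ| = 138/226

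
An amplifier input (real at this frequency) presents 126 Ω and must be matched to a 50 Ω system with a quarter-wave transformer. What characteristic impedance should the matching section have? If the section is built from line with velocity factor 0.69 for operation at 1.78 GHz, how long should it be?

Z_qwt ≈ 79.4 Ω; length ≈ 2.91 cm

Z_qwt = √(Z_0·R_L) = √(50 × 126) = √6300
λ = 0.69·c/f = 0.116 m, so l = λ/4 = 0.0291 m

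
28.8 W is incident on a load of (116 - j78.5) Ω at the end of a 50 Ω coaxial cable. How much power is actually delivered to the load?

P_delivered ≈ 19.8 W

|Γ| = |(66 − j78.5)/(166 − j78.5)| = 0.559
|Γ|² = 0.312
P_refl = |Γ|²·P_inc = 8.98 W, P_del = (1 − |Γ|²)·P_inc = 19.8 W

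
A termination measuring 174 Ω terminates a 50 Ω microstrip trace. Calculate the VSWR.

Γ = (174 − 50)/(174 + 50) = 0.554
VSWR = (1 + 0.554)/(1 − 0.554)

VSWR ≈ 3.48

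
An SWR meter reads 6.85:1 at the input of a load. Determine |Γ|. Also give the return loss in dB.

|Γ| = (S − 1)/(S + 1) = (6.85 − 1)/(6.85 + 1) = 5.85/7.85
RL = −20·log₁₀|Γ| = −20·log₁₀(0.745)

|Γ| ≈ 0.745; return loss ≈ 2.55 dB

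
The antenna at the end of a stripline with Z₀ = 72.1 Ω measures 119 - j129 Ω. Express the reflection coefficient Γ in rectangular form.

Γ ≈ 0.482 − j0.35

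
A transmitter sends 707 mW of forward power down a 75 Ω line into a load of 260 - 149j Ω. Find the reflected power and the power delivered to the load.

|Γ| = |(185 − j149)/(335 − j149)| = 0.648
|Γ|² = 0.42
P_refl = |Γ|²·P_inc = 297 mW, P_del = (1 − |Γ|²)·P_inc = 410 mW

P_reflected ≈ 297 mW; P_delivered ≈ 410 mW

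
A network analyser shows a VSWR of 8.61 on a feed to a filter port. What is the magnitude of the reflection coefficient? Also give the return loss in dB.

|Γ| = (S − 1)/(S + 1) = (8.61 − 1)/(8.61 + 1) = 7.61/9.61
RL = −20·log₁₀|Γ| = −20·log₁₀(0.792)

|Γ| ≈ 0.792; return loss ≈ 2.03 dB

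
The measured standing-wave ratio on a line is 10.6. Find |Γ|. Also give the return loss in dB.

|Γ| ≈ 0.828; return loss ≈ 1.64 dB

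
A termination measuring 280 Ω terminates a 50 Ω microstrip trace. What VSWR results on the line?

VSWR ≈ 5.6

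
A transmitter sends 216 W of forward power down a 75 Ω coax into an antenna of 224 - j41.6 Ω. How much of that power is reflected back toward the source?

|Γ| = |(149 − j41.6)/(299 − j41.6)| = 0.512
|Γ|² = 0.263
P_refl = |Γ|²·P_inc = 56.7 W, P_del = (1 − |Γ|²)·P_inc = 159 W

P_reflected ≈ 56.7 W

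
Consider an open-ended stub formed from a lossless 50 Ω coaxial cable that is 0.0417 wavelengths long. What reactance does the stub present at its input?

βl = 2π × 0.0417 = 15°
tan(βl) = 0.268
For an open-ended stub, Z_in = −jZ_0·cot(βl) = −jZ_0/tan(βl)

X_in ≈ -186 Ω (capacitive)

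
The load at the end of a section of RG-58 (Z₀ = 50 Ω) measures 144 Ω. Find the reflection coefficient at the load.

Γ = (Z_L − Z_0)/(Z_L + Z_0) = (144 − 50)/(144 + 50) = 94/194

Γ = 0.485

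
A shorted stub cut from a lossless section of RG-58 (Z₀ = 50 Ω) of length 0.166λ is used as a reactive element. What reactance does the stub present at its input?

X_in ≈ 85.8 Ω (inductive)

βl = 2π × 0.166 = 59.8°
tan(βl) = 1.72
For a shorted stub, Z_in = jZ_0·tan(βl)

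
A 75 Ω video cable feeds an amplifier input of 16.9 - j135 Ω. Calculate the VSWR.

VSWR ≈ 19

Γ = (Z_L − Z_0)/(Z_L + Z_0) = (-58.1 − j135)/(91.9 − j135)
|Γ| = 147/163 = 0.9
VSWR = (1 + |Γ|)/(1 − |Γ|) = 1.9/0.1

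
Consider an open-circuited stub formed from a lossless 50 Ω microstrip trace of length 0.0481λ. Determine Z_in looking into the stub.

βl = 2π × 0.0481 = 17.3°
tan(βl) = 0.312
For an open-circuited stub, Z_in = −jZ_0·cot(βl) = −jZ_0/tan(βl)

Z_in ≈ −j160 Ω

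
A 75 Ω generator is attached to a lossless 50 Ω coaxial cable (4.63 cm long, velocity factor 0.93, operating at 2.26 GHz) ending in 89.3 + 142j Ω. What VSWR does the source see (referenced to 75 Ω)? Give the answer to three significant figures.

λ = v/f = 0.93·c / 2.26 GHz = 0.123 m
βl = 2π·l/λ = 2π × 0.375 = 135°
tan(βl) = -0.999
Z_in = Z_0·(Z_L + jZ_0·tanβl)/(Z_0 + jZ_L·tanβl) = 9.96 + j28.6 Ω
Γ_s = (Z_in − Z_s)/(Z_in + Z_s) = (-65 + j28.6)/(85 + j28.6), |Γ_s| = 0.793
VSWR = (1 + |Γ_s|)/(1 − |Γ_s|)

VSWR ≈ 8.64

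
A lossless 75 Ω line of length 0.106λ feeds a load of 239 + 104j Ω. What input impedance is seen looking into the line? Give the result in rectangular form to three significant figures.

βl = 2π × 0.106 = 38.2°
tan(βl) = tan(38.2°) = 0.786
Z_in = Z_0·(Z_L + jZ_0·tanβl)/(Z_0 + jZ_L·tanβl)
     = 75·(239 + j163)/(-6.72 + j188)

Z_in ≈ 61.6 − j97.6 Ω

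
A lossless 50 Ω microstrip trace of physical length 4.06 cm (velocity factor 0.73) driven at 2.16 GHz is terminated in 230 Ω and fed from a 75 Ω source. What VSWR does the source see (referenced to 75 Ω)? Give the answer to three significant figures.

VSWR ≈ 4.42

λ = v/f = 0.73·c / 2.16 GHz = 0.101 m
βl = 2π·l/λ = 2π × 0.4 = 144°
tan(βl) = -0.722
Z_in = Z_0·(Z_L + jZ_0·tanβl)/(Z_0 + jZ_L·tanβl) = 29.1 + j60.5 Ω
Γ_s = (Z_in − Z_s)/(Z_in + Z_s) = (-45.9 + j60.5)/(104 + j60.5), |Γ_s| = 0.631
VSWR = (1 + |Γ_s|)/(1 − |Γ_s|)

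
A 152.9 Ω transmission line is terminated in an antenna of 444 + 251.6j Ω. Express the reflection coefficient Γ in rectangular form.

Γ ≈ 0.565 + j0.183

Γ = (Z_L − Z_0)/(Z_L + Z_0) = (291.1 + j251.6)/(596.9 + j251.6)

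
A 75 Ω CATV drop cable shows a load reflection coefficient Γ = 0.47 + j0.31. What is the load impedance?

Z_L = Z_0·(1 + Γ)/(1 − Γ) = 75·(1.47 + j0.31)/(0.53 − j0.31)

Z_L ≈ 136 + j123 Ω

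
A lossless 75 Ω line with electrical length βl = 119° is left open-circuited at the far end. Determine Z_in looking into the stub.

Z_in ≈ +j41.6 Ω

tan(βl) = -1.8
For an open-circuited stub, Z_in = −jZ_0·cot(βl) = −jZ_0/tan(βl)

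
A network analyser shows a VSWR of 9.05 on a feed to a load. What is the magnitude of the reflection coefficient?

|Γ| = (S − 1)/(S + 1) = (9.05 − 1)/(9.05 + 1) = 8.05/10.1

|Γ| ≈ 0.801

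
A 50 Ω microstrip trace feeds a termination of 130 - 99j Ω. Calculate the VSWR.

VSWR ≈ 4.26

Γ = (Z_L − Z_0)/(Z_L + Z_0) = (80 − j99)/(180 − j99)
|Γ| = 127/205 = 0.62
VSWR = (1 + |Γ|)/(1 − |Γ|) = 1.62/0.38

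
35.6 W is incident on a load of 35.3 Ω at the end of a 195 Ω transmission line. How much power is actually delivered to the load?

Γ = (35.3 − 195)/(35.3 + 195) = -0.693
|Γ|² = 0.481
P_refl = |Γ|²·P_inc = 17.1 W, P_del = (1 − |Γ|²)·P_inc = 18.5 W

P_delivered ≈ 18.5 W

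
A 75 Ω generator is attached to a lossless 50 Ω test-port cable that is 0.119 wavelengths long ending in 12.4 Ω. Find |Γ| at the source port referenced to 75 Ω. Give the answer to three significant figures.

|Γ| ≈ 0.639

βl = 2π × 0.119 = 42.8°
tan(βl) = 0.927
Z_in = Z_0·(Z_L + jZ_0·tanβl)/(Z_0 + jZ_L·tanβl) = 21.9 + j41.3 Ω
Γ_s = (Z_in − Z_s)/(Z_in + Z_s) = (-53.1 + j41.3)/(96.9 + j41.3), |Γ_s| = 0.639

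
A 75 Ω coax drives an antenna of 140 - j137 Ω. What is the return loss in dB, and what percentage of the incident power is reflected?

Γ = (65 − j137)/(215 − j137), |Γ| = 0.595
RL = −20·log₁₀(0.595) = 4.51 dB
P_refl/P_inc = |Γ|² = 0.354

RL ≈ 4.51 dB; 35.4% of incident power reflected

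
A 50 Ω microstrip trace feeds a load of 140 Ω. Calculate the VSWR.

For a purely resistive load, VSWR = R_L/Z_0 or Z_0/R_L (whichever > 1) = 140/50

VSWR ≈ 2.8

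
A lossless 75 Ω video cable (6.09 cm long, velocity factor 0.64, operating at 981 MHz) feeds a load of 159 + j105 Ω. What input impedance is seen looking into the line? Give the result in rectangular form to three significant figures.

λ = v/f = 0.64·c / 981 MHz = 0.196 m
βl = 2π·l/λ = 2π × 0.311 = 112°
tan(βl) = tan(112°) = -2.47
Z_in = Z_0·(Z_L + jZ_0·tanβl)/(Z_0 + jZ_L·tanβl)
     = 75·(159 − j80.5)/(335 − j393)

Z_in ≈ 23.9 + j10 Ω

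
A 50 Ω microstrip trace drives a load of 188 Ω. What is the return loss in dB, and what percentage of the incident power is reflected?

RL ≈ 4.73 dB; 33.6% of incident power reflected

Γ = (188 − 50)/(188 + 50) = 0.58
RL = −20·log₁₀(0.58) = 4.73 dB
P_refl/P_inc = |Γ|² = 0.336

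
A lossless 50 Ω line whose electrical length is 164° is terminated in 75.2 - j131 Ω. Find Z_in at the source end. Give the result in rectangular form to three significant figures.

Z_in ≈ 328 − j15 Ω

tan(βl) = tan(164°) = -0.287
Z_in = Z_0·(Z_L + jZ_0·tanβl)/(Z_0 + jZ_L·tanβl)
     = 50·(75.2 − j145)/(12.4 − j21.6)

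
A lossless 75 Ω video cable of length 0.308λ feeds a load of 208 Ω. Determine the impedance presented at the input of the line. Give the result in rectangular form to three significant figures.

βl = 2π × 0.308 = 111°
tan(βl) = tan(111°) = -2.62
Z_in = Z_0·(Z_L + jZ_0·tanβl)/(Z_0 + jZ_L·tanβl)
     = 75·(208 − j197)/(75 − j545)

Z_in ≈ 30.4 + j24.4 Ω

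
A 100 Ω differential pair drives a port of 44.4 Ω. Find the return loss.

Γ = (44.4 − 100)/(44.4 + 100) = -0.385
RL = −20·log₁₀|Γ| = −20·log₁₀(0.385)

RL ≈ 8.29 dB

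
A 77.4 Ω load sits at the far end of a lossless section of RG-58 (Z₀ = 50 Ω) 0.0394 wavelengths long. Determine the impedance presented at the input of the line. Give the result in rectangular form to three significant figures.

βl = 2π × 0.0394 = 14.2°
tan(βl) = tan(14.2°) = 0.253
Z_in = Z_0·(Z_L + jZ_0·tanβl)/(Z_0 + jZ_L·tanβl)
     = 50·(77.4 + j12.6)/(50 + j19.6)

Z_in ≈ 71.4 − j15.3 Ω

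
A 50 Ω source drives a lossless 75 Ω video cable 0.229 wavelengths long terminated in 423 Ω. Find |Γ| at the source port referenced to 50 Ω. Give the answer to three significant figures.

|Γ| ≈ 0.587

βl = 2π × 0.229 = 82.4°
tan(βl) = 7.53
Z_in = Z_0·(Z_L + jZ_0·tanβl)/(Z_0 + jZ_L·tanβl) = 13.5 − j9.64 Ω
Γ_s = (Z_in − Z_s)/(Z_in + Z_s) = (-36.5 − j9.64)/(63.5 − j9.64), |Γ_s| = 0.587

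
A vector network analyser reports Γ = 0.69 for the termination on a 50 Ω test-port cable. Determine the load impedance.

Z_L = Z_0·(1 + Γ)/(1 − Γ) = 50·(1.69)/(0.31)

Z_L ≈ 273 Ω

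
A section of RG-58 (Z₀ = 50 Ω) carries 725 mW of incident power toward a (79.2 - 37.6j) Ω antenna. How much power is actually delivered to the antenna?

|Γ| = |(29.2 − j37.6)/(129.2 − j37.6)| = 0.354
|Γ|² = 0.125
P_refl = |Γ|²·P_inc = 90.7 mW, P_del = (1 − |Γ|²)·P_inc = 634 mW

P_delivered ≈ 634 mW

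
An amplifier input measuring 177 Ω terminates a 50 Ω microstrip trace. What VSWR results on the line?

Γ = (177 − 50)/(177 + 50) = 0.559
VSWR = (1 + 0.559)/(1 − 0.559)

VSWR ≈ 3.54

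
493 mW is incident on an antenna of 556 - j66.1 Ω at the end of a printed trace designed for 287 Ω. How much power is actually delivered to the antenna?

|Γ| = |(269 − j66.1)/(843 − j66.1)| = 0.328
|Γ|² = 0.107
P_refl = |Γ|²·P_inc = 52.9 mW, P_del = (1 − |Γ|²)·P_inc = 440 mW

P_delivered ≈ 440 mW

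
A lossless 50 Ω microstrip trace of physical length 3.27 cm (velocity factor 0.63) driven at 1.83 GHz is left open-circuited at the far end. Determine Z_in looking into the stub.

λ = v/f = 0.63·c / 1.83 GHz = 0.103 m
βl = 2π·l/λ = 2π × 0.317 = 114°
tan(βl) = -2.25
For an open-circuited stub, Z_in = −jZ_0·cot(βl) = −jZ_0/tan(βl)

Z_in ≈ +j22.2 Ω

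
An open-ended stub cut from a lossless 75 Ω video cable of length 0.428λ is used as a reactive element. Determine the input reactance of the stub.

βl = 2π × 0.428 = 154°
tan(βl) = -0.486
For an open-ended stub, Z_in = −jZ_0·cot(βl) = −jZ_0/tan(βl)

X_in ≈ 154 Ω (inductive)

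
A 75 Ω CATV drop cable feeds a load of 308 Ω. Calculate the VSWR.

Γ = (308 − 75)/(308 + 75) = 0.608
VSWR = (1 + 0.608)/(1 − 0.608)

VSWR ≈ 4.11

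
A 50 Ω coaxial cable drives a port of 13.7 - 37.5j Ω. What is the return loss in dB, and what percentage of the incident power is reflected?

Γ = (-36.3 − j37.5)/(63.7 − j37.5), |Γ| = 0.706
RL = −20·log₁₀(0.706) = 3.02 dB
P_refl/P_inc = |Γ|² = 0.499

RL ≈ 3.02 dB; 49.9% of incident power reflected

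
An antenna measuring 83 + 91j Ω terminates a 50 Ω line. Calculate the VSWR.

Γ = (Z_L − Z_0)/(Z_L + Z_0) = (33 + j91)/(133 + j91)
|Γ| = 96.8/161 = 0.601
VSWR = (1 + |Γ|)/(1 − |Γ|) = 1.6/0.399

VSWR ≈ 4.01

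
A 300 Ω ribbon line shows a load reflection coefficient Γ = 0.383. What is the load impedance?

Z_L ≈ 672 Ω

Z_L = Z_0·(1 + Γ)/(1 − Γ) = 300·(1.38)/(0.617)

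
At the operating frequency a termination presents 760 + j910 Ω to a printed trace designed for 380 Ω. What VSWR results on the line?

VSWR ≈ 5.17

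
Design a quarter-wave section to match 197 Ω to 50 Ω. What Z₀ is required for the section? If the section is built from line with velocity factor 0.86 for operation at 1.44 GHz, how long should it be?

Z_qwt = √(Z_0·R_L) = √(50 × 197) = √9850
λ = 0.86·c/f = 0.179 m, so l = λ/4 = 0.0448 m

Z_qwt ≈ 99.2 Ω; length ≈ 4.48 cm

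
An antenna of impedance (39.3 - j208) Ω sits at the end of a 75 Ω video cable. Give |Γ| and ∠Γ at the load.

Γ = (Z_L − Z_0)/(Z_L + Z_0) = (-35.7 − j208)/(114.3 − j208)
|Γ| = 211/237 = 0.889

Γ ≈ 0.889 ∠ -38.5°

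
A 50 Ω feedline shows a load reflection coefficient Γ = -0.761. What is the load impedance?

Z_L = Z_0·(1 + Γ)/(1 − Γ) = 50·(0.239)/(1.76)

Z_L ≈ 6.79 Ω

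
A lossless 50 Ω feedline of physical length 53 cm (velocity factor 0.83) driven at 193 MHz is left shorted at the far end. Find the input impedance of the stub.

Z_in ≈ −j31.4 Ω

λ = v/f = 0.83·c / 193 MHz = 1.29 m
βl = 2π·l/λ = 2π × 0.411 = 148°
tan(βl) = -0.628
For a shorted stub, Z_in = jZ_0·tan(βl)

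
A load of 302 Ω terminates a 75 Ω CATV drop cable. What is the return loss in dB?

Γ = (302 − 75)/(302 + 75) = 0.602
RL = −20·log₁₀|Γ| = −20·log₁₀(0.602)

RL ≈ 4.41 dB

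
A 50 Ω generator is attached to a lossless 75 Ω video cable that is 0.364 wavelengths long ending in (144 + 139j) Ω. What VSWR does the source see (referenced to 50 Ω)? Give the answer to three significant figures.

βl = 2π × 0.364 = 131°
tan(βl) = -1.15
Z_in = Z_0·(Z_L + jZ_0·tanβl)/(Z_0 + jZ_L·tanβl) = 22.8 + j33 Ω
Γ_s = (Z_in − Z_s)/(Z_in + Z_s) = (-27.2 + j33)/(72.8 + j33), |Γ_s| = 0.535
VSWR = (1 + |Γ_s|)/(1 − |Γ_s|)

VSWR ≈ 3.3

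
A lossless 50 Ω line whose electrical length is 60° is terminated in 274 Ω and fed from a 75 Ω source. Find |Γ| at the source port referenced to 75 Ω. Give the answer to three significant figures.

|Γ| ≈ 0.753

tan(βl) = 1.73
Z_in = Z_0·(Z_L + jZ_0·tanβl)/(Z_0 + jZ_L·tanβl) = 12 − j27.6 Ω
Γ_s = (Z_in − Z_s)/(Z_in + Z_s) = (-63 − j27.6)/(87 − j27.6), |Γ_s| = 0.753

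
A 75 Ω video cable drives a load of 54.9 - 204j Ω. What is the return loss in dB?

Γ = (-20.1 − j204)/(129.9 − j204), |Γ| = 0.848
RL = −20·log₁₀|Γ| = −20·log₁₀(0.848)

RL ≈ 1.44 dB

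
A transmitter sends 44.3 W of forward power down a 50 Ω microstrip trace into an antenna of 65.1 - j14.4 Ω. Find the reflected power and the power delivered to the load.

|Γ| = |(15.1 − j14.4)/(115.1 − j14.4)| = 0.18
|Γ|² = 0.0324
P_refl = |Γ|²·P_inc = 1.43 W, P_del = (1 − |Γ|²)·P_inc = 42.9 W

P_reflected ≈ 1.43 W; P_delivered ≈ 42.9 W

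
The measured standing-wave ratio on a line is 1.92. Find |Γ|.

|Γ| ≈ 0.315

|Γ| = (S − 1)/(S + 1) = (1.92 − 1)/(1.92 + 1) = 0.92/2.92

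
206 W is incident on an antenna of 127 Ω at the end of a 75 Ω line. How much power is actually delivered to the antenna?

Γ = (127 − 75)/(127 + 75) = 0.257
|Γ|² = 0.0663
P_refl = |Γ|²·P_inc = 13.7 W, P_del = (1 − |Γ|²)·P_inc = 192 W

P_delivered ≈ 192 W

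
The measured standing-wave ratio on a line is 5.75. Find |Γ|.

|Γ| = (S − 1)/(S + 1) = (5.75 − 1)/(5.75 + 1) = 4.75/6.75

|Γ| ≈ 0.704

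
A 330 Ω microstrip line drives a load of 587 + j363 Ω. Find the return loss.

Γ = (257 + j363)/(917 + j363), |Γ| = 0.451
RL = −20·log₁₀|Γ| = −20·log₁₀(0.451)

RL ≈ 6.92 dB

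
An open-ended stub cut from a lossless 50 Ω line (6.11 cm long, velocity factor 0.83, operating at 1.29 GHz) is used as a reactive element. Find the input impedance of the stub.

Z_in ≈ +j22.2 Ω

λ = v/f = 0.83·c / 1.29 GHz = 0.193 m
βl = 2π·l/λ = 2π × 0.317 = 114°
tan(βl) = -2.25
For an open-ended stub, Z_in = −jZ_0·cot(βl) = −jZ_0/tan(βl)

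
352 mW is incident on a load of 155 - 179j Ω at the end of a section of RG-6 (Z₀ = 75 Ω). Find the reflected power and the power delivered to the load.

|Γ| = |(80 − j179)/(230 − j179)| = 0.673
|Γ|² = 0.453
P_refl = |Γ|²·P_inc = 159 mW, P_del = (1 − |Γ|²)·P_inc = 193 mW

P_reflected ≈ 159 mW; P_delivered ≈ 193 mW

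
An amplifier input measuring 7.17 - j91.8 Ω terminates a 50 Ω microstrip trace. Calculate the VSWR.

VSWR ≈ 30.6

Γ = (Z_L − Z_0)/(Z_L + Z_0) = (-42.83 − j91.8)/(57.17 − j91.8)
|Γ| = 101/108 = 0.937
VSWR = (1 + |Γ|)/(1 − |Γ|) = 1.94/0.0633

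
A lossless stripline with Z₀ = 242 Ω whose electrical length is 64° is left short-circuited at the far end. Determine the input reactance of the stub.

tan(βl) = 2.05
For a short-circuited stub, Z_in = jZ_0·tan(βl)

X_in ≈ 496 Ω (inductive)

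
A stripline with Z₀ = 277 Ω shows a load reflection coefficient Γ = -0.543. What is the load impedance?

Z_L ≈ 82 Ω

Z_L = Z_0·(1 + Γ)/(1 − Γ) = 277·(0.457)/(1.54)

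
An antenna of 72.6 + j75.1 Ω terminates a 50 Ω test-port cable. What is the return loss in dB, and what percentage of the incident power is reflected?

RL ≈ 5.26 dB; 29.8% of incident power reflected

Γ = (22.6 + j75.1)/(122.6 + j75.1), |Γ| = 0.545
RL = −20·log₁₀(0.545) = 5.26 dB
P_refl/P_inc = |Γ|² = 0.298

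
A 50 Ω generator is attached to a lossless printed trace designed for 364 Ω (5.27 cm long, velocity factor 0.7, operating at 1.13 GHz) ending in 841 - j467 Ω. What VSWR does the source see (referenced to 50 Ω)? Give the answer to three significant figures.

VSWR ≈ 5.83

λ = v/f = 0.7·c / 1.13 GHz = 0.186 m
βl = 2π·l/λ = 2π × 0.284 = 102°
tan(βl) = -4.67
Z_in = Z_0·(Z_L + jZ_0·tanβl)/(Z_0 + jZ_L·tanβl) = 136 + j141 Ω
Γ_s = (Z_in − Z_s)/(Z_in + Z_s) = (85.7 + j141)/(186 + j141), |Γ_s| = 0.707
VSWR = (1 + |Γ_s|)/(1 − |Γ_s|)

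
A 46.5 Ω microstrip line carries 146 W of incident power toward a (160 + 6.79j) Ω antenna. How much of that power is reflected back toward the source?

|Γ| = |(113.5 + j6.79)/(206.5 + j6.79)| = 0.55
|Γ|² = 0.303
P_refl = |Γ|²·P_inc = 44.2 W, P_del = (1 − |Γ|²)·P_inc = 102 W

P_reflected ≈ 44.2 W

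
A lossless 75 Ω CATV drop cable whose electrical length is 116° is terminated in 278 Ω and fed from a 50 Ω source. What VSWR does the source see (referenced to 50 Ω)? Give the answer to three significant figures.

tan(βl) = -2.05
Z_in = Z_0·(Z_L + jZ_0·tanβl)/(Z_0 + jZ_L·tanβl) = 24.6 + j33.3 Ω
Γ_s = (Z_in − Z_s)/(Z_in + Z_s) = (-25.4 + j33.3)/(74.6 + j33.3), |Γ_s| = 0.513
VSWR = (1 + |Γ_s|)/(1 − |Γ_s|)

VSWR ≈ 3.1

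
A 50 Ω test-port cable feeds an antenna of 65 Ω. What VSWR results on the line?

For a purely resistive load, VSWR = R_L/Z_0 or Z_0/R_L (whichever > 1) = 65/50

VSWR ≈ 1.3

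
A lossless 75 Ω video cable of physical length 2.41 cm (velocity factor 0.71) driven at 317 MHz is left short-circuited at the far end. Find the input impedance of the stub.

λ = v/f = 0.71·c / 317 MHz = 0.672 m
βl = 2π·l/λ = 2π × 0.0359 = 12.9°
tan(βl) = 0.229
For a short-circuited stub, Z_in = jZ_0·tan(βl)

Z_in ≈ +j17.2 Ω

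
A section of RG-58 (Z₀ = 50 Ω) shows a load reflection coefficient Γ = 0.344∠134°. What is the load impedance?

Z_L ≈ 27.6 + j15.5 Ω

Z_L = Z_0·(1 + Γ)/(1 − Γ) = 50·(0.761 + j0.247)/(1.24 − j0.247)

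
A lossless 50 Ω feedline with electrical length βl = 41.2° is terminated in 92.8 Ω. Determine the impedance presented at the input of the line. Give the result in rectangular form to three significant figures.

tan(βl) = tan(41.2°) = 0.875
Z_in = Z_0·(Z_L + jZ_0·tanβl)/(Z_0 + jZ_L·tanβl)
     = 50·(92.8 + j43.8)/(50 + j81.2)

Z_in ≈ 45 − j29.4 Ω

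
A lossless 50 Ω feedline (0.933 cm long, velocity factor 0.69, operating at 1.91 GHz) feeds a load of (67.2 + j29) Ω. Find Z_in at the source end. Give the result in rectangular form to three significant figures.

Z_in ≈ 85 − j14.7 Ω

λ = v/f = 0.69·c / 1.91 GHz = 0.108 m
βl = 2π·l/λ = 2π × 0.0861 = 31°
tan(βl) = tan(31°) = 0.601
Z_in = Z_0·(Z_L + jZ_0·tanβl)/(Z_0 + jZ_L·tanβl)
     = 50·(67.2 + j59)/(32.6 + j40.4)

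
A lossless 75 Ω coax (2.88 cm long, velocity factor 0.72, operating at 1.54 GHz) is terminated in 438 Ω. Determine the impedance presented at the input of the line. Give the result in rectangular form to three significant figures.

Z_in ≈ 13.9 − j20.9 Ω

λ = v/f = 0.72·c / 1.54 GHz = 0.14 m
βl = 2π·l/λ = 2π × 0.205 = 73.9°
tan(βl) = tan(73.9°) = 3.47
Z_in = Z_0·(Z_L + jZ_0·tanβl)/(Z_0 + jZ_L·tanβl)
     = 75·(438 + j260)/(75 + j1520)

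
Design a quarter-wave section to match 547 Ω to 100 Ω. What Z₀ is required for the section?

Z_qwt = √(Z_0·R_L) = √(100 × 547) = √54700

Z_qwt ≈ 234 Ω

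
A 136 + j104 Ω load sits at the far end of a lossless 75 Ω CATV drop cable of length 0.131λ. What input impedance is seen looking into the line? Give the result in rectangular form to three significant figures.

Z_in ≈ 72.3 − j87.9 Ω

βl = 2π × 0.131 = 47.2°
tan(βl) = tan(47.2°) = 1.08
Z_in = Z_0·(Z_L + jZ_0·tanβl)/(Z_0 + jZ_L·tanβl)
     = 75·(136 + j185)/(-37.2 + j147)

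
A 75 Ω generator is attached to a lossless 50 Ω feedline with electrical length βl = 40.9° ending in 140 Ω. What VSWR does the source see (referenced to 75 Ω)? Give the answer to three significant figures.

tan(βl) = 0.866
Z_in = Z_0·(Z_L + jZ_0·tanβl)/(Z_0 + jZ_L·tanβl) = 35.6 − j43 Ω
Γ_s = (Z_in − Z_s)/(Z_in + Z_s) = (-39.4 − j43)/(111 − j43), |Γ_s| = 0.492
VSWR = (1 + |Γ_s|)/(1 − |Γ_s|)

VSWR ≈ 2.93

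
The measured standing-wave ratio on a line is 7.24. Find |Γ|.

|Γ| = (S − 1)/(S + 1) = (7.24 − 1)/(7.24 + 1) = 6.24/8.24

|Γ| ≈ 0.757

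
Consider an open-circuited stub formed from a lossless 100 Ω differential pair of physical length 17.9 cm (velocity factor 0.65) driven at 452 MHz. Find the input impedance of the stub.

λ = v/f = 0.65·c / 452 MHz = 0.431 m
βl = 2π·l/λ = 2π × 0.415 = 149°
tan(βl) = -0.592
For an open-circuited stub, Z_in = −jZ_0·cot(βl) = −jZ_0/tan(βl)

Z_in ≈ +j169 Ω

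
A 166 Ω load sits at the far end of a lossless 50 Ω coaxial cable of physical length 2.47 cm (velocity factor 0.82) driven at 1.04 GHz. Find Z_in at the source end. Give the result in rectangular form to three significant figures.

λ = v/f = 0.82·c / 1.04 GHz = 0.237 m
βl = 2π·l/λ = 2π × 0.104 = 37.6°
tan(βl) = tan(37.6°) = 0.77
Z_in = Z_0·(Z_L + jZ_0·tanβl)/(Z_0 + jZ_L·tanβl)
     = 50·(166 + j38.5)/(50 + j128)

Z_in ≈ 35.1 − j51.2 Ω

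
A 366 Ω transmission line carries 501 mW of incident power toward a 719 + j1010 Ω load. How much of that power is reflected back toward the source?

|Γ| = |(353 + j1010)/(1085 + j1010)| = 0.722
|Γ|² = 0.521
P_refl = |Γ|²·P_inc = 261 mW, P_del = (1 − |Γ|²)·P_inc = 240 mW

P_reflected ≈ 261 mW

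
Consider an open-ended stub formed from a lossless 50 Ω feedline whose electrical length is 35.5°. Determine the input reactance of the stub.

X_in ≈ -70.1 Ω (capacitive)

tan(βl) = 0.713
For an open-ended stub, Z_in = −jZ_0·cot(βl) = −jZ_0/tan(βl)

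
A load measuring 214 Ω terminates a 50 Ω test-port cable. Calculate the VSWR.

VSWR ≈ 4.28

Γ = (214 − 50)/(214 + 50) = 0.621
VSWR = (1 + 0.621)/(1 − 0.621)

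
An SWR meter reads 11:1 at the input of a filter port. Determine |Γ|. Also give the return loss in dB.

|Γ| = (S − 1)/(S + 1) = (11 − 1)/(11 + 1) = 10/12
RL = −20·log₁₀|Γ| = −20·log₁₀(0.833)

|Γ| ≈ 0.833; return loss ≈ 1.58 dB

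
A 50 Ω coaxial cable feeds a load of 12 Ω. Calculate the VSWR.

VSWR ≈ 4.17

Γ = (12 − 50)/(12 + 50) = -0.613
VSWR = (1 + 0.613)/(1 − 0.613)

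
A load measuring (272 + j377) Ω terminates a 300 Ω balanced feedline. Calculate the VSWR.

Γ = (Z_L − Z_0)/(Z_L + Z_0) = (-28 + j377)/(572 + j377)
|Γ| = 378/685 = 0.552
VSWR = (1 + |Γ|)/(1 − |Γ|) = 1.55/0.448

VSWR ≈ 3.46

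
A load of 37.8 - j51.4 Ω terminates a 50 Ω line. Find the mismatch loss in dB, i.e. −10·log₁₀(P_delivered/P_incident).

mismatch loss ≈ 1.36 dB

Γ = (-12.2 − j51.4)/(87.8 − j51.4), |Γ| = 0.519
|Γ|² = 0.27, so P_del/P_inc = 1 − |Γ|² = 0.73
ML = −10·log₁₀(1 − |Γ|²)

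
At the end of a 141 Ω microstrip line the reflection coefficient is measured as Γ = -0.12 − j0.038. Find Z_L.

Z_L ≈ 110 − j8.53 Ω

Z_L = Z_0·(1 + Γ)/(1 − Γ) = 141·(0.88 − j0.038)/(1.12 + j0.038)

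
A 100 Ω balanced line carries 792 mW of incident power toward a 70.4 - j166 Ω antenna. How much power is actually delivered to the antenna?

P_delivered ≈ 394 mW

|Γ| = |(-29.6 − j166)/(170.4 − j166)| = 0.709
|Γ|² = 0.502
P_refl = |Γ|²·P_inc = 398 mW, P_del = (1 − |Γ|²)·P_inc = 394 mW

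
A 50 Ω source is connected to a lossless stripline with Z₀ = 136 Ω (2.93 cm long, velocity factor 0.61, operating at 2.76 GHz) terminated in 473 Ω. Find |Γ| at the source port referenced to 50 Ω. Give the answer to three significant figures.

|Γ| ≈ 0.789

λ = v/f = 0.61·c / 2.76 GHz = 0.0663 m
βl = 2π·l/λ = 2π × 0.442 = 159°
tan(βl) = -0.382
Z_in = Z_0·(Z_L + jZ_0·tanβl)/(Z_0 + jZ_L·tanβl) = 196 + j208 Ω
Γ_s = (Z_in − Z_s)/(Z_in + Z_s) = (146 + j208)/(246 + j208), |Γ_s| = 0.789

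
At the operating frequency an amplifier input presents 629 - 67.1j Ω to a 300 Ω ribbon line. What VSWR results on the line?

VSWR ≈ 2.13

Γ = (Z_L − Z_0)/(Z_L + Z_0) = (329 − j67.1)/(929 − j67.1)
|Γ| = 336/931 = 0.36
VSWR = (1 + |Γ|)/(1 − |Γ|) = 1.36/0.64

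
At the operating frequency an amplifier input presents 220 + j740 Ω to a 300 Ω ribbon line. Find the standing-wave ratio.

Γ = (Z_L − Z_0)/(Z_L + Z_0) = (-80 + j740)/(520 + j740)
|Γ| = 744/904 = 0.823
VSWR = (1 + |Γ|)/(1 − |Γ|) = 1.82/0.177

VSWR ≈ 10.3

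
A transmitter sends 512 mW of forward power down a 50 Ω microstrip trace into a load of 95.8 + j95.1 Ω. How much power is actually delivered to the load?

|Γ| = |(45.8 + j95.1)/(145.8 + j95.1)| = 0.606
|Γ|² = 0.368
P_refl = |Γ|²·P_inc = 188 mW, P_del = (1 − |Γ|²)·P_inc = 324 mW

P_delivered ≈ 324 mW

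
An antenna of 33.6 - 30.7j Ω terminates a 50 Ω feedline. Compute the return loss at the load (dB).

Γ = (-16.4 − j30.7)/(83.6 − j30.7), |Γ| = 0.391
RL = −20·log₁₀|Γ| = −20·log₁₀(0.391)

RL ≈ 8.16 dB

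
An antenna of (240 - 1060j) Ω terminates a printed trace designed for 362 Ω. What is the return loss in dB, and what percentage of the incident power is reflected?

Γ = (-122 − j1060)/(602 − j1060), |Γ| = 0.875
RL = −20·log₁₀(0.875) = 1.16 dB
P_refl/P_inc = |Γ|² = 0.766

RL ≈ 1.16 dB; 76.6% of incident power reflected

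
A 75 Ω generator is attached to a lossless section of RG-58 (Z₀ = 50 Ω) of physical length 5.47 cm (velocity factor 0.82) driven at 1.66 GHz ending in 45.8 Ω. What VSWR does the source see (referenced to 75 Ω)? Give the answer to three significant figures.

VSWR ≈ 1.51

λ = v/f = 0.82·c / 1.66 GHz = 0.148 m
βl = 2π·l/λ = 2π × 0.369 = 133°
tan(βl) = -1.08
Z_in = Z_0·(Z_L + jZ_0·tanβl)/(Z_0 + jZ_L·tanβl) = 50.1 − j4.39 Ω
Γ_s = (Z_in − Z_s)/(Z_in + Z_s) = (-24.9 − j4.39)/(125 − j4.39), |Γ_s| = 0.202
VSWR = (1 + |Γ_s|)/(1 − |Γ_s|)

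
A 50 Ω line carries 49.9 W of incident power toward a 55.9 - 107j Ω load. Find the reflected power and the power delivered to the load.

P_reflected ≈ 25.3 W; P_delivered ≈ 24.6 W

|Γ| = |(5.9 − j107)/(105.9 − j107)| = 0.712
|Γ|² = 0.507
P_refl = |Γ|²·P_inc = 25.3 W, P_del = (1 − |Γ|²)·P_inc = 24.6 W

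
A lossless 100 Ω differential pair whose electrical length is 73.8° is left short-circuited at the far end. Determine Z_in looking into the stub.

tan(βl) = 3.44
For a short-circuited stub, Z_in = jZ_0·tan(βl)

Z_in ≈ +j344 Ω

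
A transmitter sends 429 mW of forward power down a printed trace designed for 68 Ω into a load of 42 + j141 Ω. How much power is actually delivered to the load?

P_delivered ≈ 153 mW

|Γ| = |(-26 + j141)/(110 + j141)| = 0.802
|Γ|² = 0.643
P_refl = |Γ|²·P_inc = 276 mW, P_del = (1 − |Γ|²)·P_inc = 153 mW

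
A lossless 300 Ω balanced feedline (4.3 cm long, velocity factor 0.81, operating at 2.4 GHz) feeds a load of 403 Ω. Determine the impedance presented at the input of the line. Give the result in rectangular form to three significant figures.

λ = v/f = 0.81·c / 2.4 GHz = 0.101 m
βl = 2π·l/λ = 2π × 0.425 = 153°
tan(βl) = tan(153°) = -0.512
Z_in = Z_0·(Z_L + jZ_0·tanβl)/(Z_0 + jZ_L·tanβl)
     = 300·(403 − j154)/(300 − j206)

Z_in ≈ 345 + j83.9 Ω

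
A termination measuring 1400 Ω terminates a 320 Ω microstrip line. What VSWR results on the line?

VSWR ≈ 4.38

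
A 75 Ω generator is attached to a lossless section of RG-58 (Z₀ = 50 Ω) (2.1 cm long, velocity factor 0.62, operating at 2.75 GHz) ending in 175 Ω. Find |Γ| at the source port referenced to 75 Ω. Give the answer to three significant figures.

λ = v/f = 0.62·c / 2.75 GHz = 0.0676 m
βl = 2π·l/λ = 2π × 0.31 = 112°
tan(βl) = -2.5
Z_in = Z_0·(Z_L + jZ_0·tanβl)/(Z_0 + jZ_L·tanβl) = 16.4 + j18.1 Ω
Γ_s = (Z_in − Z_s)/(Z_in + Z_s) = (-58.6 + j18.1)/(91.4 + j18.1), |Γ_s| = 0.659

|Γ| ≈ 0.659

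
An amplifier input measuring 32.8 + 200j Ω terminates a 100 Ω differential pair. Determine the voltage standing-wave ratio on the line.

Γ = (Z_L − Z_0)/(Z_L + Z_0) = (-67.2 + j200)/(132.8 + j200)
|Γ| = 211/240 = 0.879
VSWR = (1 + |Γ|)/(1 − |Γ|) = 1.88/0.121

VSWR ≈ 15.5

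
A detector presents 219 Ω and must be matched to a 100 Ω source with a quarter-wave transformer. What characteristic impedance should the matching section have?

Z_qwt = √(Z_0·R_L) = √(100 × 219) = √21900

Z_qwt ≈ 148 Ω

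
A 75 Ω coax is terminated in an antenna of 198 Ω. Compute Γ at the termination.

Γ = 0.451

Γ = (Z_L − Z_0)/(Z_L + Z_0) = (198 − 75)/(198 + 75) = 123/273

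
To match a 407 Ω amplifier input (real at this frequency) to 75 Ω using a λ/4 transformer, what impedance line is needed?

Z_qwt = √(Z_0·R_L) = √(75 × 407) = √30520

Z_qwt ≈ 175 Ω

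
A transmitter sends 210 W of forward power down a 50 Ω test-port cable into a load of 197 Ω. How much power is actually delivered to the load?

Γ = (197 − 50)/(197 + 50) = 0.595
|Γ|² = 0.354
P_refl = |Γ|²·P_inc = 74.4 W, P_del = (1 − |Γ|²)·P_inc = 136 W

P_delivered ≈ 136 W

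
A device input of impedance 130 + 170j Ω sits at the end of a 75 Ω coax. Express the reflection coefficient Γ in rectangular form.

Γ ≈ 0.566 + j0.36

Γ = (Z_L − Z_0)/(Z_L + Z_0) = (55 + j170)/(205 + j170)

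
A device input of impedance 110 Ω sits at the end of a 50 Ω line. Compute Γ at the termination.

Γ = 0.375

Γ = (Z_L − Z_0)/(Z_L + Z_0) = (110 − 50)/(110 + 50) = 60/160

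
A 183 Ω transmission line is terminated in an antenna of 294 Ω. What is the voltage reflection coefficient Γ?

Γ = 0.233

Γ = (Z_L − Z_0)/(Z_L + Z_0) = (294 − 183)/(294 + 183) = 111/477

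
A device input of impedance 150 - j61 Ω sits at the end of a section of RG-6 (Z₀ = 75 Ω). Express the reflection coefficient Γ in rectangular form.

Γ ≈ 0.379 − j0.168

Γ = (Z_L − Z_0)/(Z_L + Z_0) = (75 − j61)/(225 − j61)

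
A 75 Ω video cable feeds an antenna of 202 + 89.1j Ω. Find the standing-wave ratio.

VSWR ≈ 3.28

Γ = (Z_L − Z_0)/(Z_L + Z_0) = (127 + j89.1)/(277 + j89.1)
|Γ| = 155/291 = 0.533
VSWR = (1 + |Γ|)/(1 − |Γ|) = 1.53/0.467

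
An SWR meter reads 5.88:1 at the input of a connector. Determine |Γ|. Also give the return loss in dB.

|Γ| = (S − 1)/(S + 1) = (5.88 − 1)/(5.88 + 1) = 4.88/6.88
RL = −20·log₁₀|Γ| = −20·log₁₀(0.709)

|Γ| ≈ 0.709; return loss ≈ 2.98 dB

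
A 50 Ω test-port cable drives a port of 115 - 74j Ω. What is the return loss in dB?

RL ≈ 5.28 dB

Γ = (65 − j74)/(165 − j74), |Γ| = 0.545
RL = −20·log₁₀|Γ| = −20·log₁₀(0.545)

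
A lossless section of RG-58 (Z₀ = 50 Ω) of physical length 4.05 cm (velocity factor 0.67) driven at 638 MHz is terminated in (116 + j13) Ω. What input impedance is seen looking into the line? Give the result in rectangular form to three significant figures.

Z_in ≈ 37.9 − j36.5 Ω

λ = v/f = 0.67·c / 638 MHz = 0.315 m
βl = 2π·l/λ = 2π × 0.129 = 46.3°
tan(βl) = tan(46.3°) = 1.05
Z_in = Z_0·(Z_L + jZ_0·tanβl)/(Z_0 + jZ_L·tanβl)
     = 50·(116 + j65.3)/(36.4 + j121)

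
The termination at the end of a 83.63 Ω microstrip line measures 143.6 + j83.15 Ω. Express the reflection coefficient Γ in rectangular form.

Γ ≈ 0.351 + j0.238

Γ = (Z_L − Z_0)/(Z_L + Z_0) = (59.97 + j83.15)/(227.2 + j83.15)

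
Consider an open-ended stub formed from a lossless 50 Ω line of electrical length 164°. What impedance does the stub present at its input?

Z_in ≈ +j174 Ω

tan(βl) = -0.287
For an open-ended stub, Z_in = −jZ_0·cot(βl) = −jZ_0/tan(βl)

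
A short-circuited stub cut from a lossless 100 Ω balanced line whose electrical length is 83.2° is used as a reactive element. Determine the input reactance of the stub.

X_in ≈ 839 Ω (inductive)

tan(βl) = 8.39
For a short-circuited stub, Z_in = jZ_0·tan(βl)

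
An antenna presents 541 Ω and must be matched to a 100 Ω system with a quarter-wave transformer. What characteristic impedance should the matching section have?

Z_qwt = √(Z_0·R_L) = √(100 × 541) = √54100

Z_qwt ≈ 233 Ω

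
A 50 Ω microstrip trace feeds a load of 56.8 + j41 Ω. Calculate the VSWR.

Γ = (Z_L − Z_0)/(Z_L + Z_0) = (6.8 + j41)/(106.8 + j41)
|Γ| = 41.6/114 = 0.363
VSWR = (1 + |Γ|)/(1 − |Γ|) = 1.36/0.637

VSWR ≈ 2.14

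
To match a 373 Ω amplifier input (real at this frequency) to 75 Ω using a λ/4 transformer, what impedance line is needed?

Z_qwt = √(Z_0·R_L) = √(75 × 373) = √27980

Z_qwt ≈ 167 Ω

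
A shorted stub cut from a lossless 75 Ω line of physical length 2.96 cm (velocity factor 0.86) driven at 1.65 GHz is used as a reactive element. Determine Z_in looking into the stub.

λ = v/f = 0.86·c / 1.65 GHz = 0.156 m
βl = 2π·l/λ = 2π × 0.189 = 68.1°
tan(βl) = 2.49
For a shorted stub, Z_in = jZ_0·tan(βl)

Z_in ≈ +j187 Ω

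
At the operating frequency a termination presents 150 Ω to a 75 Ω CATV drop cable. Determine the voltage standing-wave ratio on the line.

VSWR ≈ 2

For a purely resistive load, VSWR = R_L/Z_0 or Z_0/R_L (whichever > 1) = 150/75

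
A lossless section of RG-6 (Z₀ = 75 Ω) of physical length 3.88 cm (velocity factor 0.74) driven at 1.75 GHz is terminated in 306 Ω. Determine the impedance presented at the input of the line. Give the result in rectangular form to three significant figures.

Z_in ≈ 20.7 + j25.6 Ω

λ = v/f = 0.74·c / 1.75 GHz = 0.127 m
βl = 2π·l/λ = 2π × 0.306 = 110°
tan(βl) = tan(110°) = -2.73
Z_in = Z_0·(Z_L + jZ_0·tanβl)/(Z_0 + jZ_L·tanβl)
     = 75·(306 − j205)/(75 − j836)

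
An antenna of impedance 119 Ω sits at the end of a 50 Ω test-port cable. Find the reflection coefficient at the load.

Γ = 0.408

Γ = (Z_L − Z_0)/(Z_L + Z_0) = (119 − 50)/(119 + 50) = 69/169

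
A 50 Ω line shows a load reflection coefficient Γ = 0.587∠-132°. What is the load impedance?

Z_L = Z_0·(1 + Γ)/(1 − Γ) = 50·(0.607 − j0.436)/(1.39 + j0.436)

Z_L ≈ 15.4 − j20.5 Ω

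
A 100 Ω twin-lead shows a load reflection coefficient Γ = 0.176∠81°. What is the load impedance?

Z_L = Z_0·(1 + Γ)/(1 − Γ) = 100·(1.03 + j0.174)/(0.972 − j0.174)

Z_L ≈ 99.3 + j35.6 Ω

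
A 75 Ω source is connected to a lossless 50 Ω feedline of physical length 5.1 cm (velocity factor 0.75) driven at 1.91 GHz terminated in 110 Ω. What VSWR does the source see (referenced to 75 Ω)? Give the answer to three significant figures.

λ = v/f = 0.75·c / 1.91 GHz = 0.118 m
βl = 2π·l/λ = 2π × 0.433 = 156°
tan(βl) = -0.448
Z_in = Z_0·(Z_L + jZ_0·tanβl)/(Z_0 + jZ_L·tanβl) = 67 + j43.6 Ω
Γ_s = (Z_in − Z_s)/(Z_in + Z_s) = (-8.03 + j43.6)/(142 + j43.6), |Γ_s| = 0.299
VSWR = (1 + |Γ_s|)/(1 − |Γ_s|)

VSWR ≈ 1.85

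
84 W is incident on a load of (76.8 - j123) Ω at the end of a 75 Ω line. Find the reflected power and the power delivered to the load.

P_reflected ≈ 33.3 W; P_delivered ≈ 50.7 W

|Γ| = |(1.8 − j123)/(151.8 − j123)| = 0.63
|Γ|² = 0.396
P_refl = |Γ|²·P_inc = 33.3 W, P_del = (1 − |Γ|²)·P_inc = 50.7 W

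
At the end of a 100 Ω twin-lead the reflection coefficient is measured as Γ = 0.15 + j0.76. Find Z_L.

Z_L = Z_0·(1 + Γ)/(1 − Γ) = 100·(1.15 + j0.76)/(0.85 − j0.76)

Z_L ≈ 30.8 + j117 Ω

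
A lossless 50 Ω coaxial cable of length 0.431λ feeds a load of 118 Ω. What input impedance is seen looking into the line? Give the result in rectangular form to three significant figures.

βl = 2π × 0.431 = 155°
tan(βl) = tan(155°) = -0.463
Z_in = Z_0·(Z_L + jZ_0·tanβl)/(Z_0 + jZ_L·tanβl)
     = 50·(118 − j23.1)/(50 − j54.6)

Z_in ≈ 65.3 + j48.2 Ω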